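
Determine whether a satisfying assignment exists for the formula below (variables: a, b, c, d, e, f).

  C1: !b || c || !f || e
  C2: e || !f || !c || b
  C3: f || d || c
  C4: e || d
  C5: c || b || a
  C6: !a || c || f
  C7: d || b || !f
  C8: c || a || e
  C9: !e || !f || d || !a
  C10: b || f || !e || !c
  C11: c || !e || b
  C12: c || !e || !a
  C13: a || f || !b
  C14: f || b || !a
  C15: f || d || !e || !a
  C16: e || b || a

Suppose e = true.
Suppose c = true.
Suppose b = true.
Suppose a = false.
(f) alone gives f = true.
All clauses hold; d can take either value.
A satisfying assignment: a ↦ false; b ↦ true; c ↦ true; d ↦ false; e ↦ true; f ↦ true.

Yes, satisfiable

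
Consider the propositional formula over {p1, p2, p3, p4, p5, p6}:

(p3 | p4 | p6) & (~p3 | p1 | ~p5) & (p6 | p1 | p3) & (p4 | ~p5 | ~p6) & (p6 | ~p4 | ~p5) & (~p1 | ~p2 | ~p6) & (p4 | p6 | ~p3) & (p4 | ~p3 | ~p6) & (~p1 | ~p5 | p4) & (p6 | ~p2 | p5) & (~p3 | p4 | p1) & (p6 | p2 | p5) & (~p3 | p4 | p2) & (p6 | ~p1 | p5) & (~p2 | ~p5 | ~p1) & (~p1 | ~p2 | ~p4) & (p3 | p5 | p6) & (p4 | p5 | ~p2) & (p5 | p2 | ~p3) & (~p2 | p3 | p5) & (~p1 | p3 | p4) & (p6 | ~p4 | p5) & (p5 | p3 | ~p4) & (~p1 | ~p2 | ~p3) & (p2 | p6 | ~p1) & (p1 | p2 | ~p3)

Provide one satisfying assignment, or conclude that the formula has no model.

p1: 0, p2: 0, p3: 0, p4: 1, p5: 1, p6: 1

Try p3 = 0.
Try p4 = 1.
Unit clause (p5) forces p5 = 1.
Unit clause (p6) forces p6 = 1.
Try p1 = 0.
Every clause is now satisfied; p2 is unconstrained.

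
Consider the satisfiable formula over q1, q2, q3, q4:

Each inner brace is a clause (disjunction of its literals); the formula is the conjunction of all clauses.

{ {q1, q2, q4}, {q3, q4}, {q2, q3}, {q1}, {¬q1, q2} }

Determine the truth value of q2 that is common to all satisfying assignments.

True

Suppose q2 = False.
Unit clause (q3) forces q3 = True.
Unit clause (q1) forces q1 = True.
Now (¬q1) is unsatisfied and unit — conflict.
So every satisfying assignment has q2 = True.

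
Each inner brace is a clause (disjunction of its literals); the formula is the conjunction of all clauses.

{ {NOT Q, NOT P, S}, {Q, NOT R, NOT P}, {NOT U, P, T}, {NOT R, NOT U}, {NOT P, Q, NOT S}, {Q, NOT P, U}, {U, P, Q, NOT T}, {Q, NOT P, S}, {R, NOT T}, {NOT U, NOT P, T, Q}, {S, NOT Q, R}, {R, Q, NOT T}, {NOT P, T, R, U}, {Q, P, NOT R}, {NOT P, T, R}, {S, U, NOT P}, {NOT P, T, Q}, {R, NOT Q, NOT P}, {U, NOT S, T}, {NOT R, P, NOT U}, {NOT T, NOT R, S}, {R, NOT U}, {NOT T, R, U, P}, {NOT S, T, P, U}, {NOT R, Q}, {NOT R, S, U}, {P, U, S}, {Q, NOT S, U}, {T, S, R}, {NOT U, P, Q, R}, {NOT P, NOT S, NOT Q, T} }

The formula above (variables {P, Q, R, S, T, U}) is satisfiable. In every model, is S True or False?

True

Suppose S = false.
Try Q = false.
Unit clause (NOT P) forces P = false.
Unit clause (NOT R) forces R = false.
Unit clause (NOT T) forces T = false.
Now (T) is unsatisfied and unit — conflict.
Undo Q and try Q = true.
Unit clause (NOT P) forces P = false.
Unit clause (R) forces R = true.
Unit clause (NOT U) forces U = false.
Now (U) is unsatisfied and unit — conflict.
Either choice for Q ends in contradiction.
So every satisfying assignment has S = True.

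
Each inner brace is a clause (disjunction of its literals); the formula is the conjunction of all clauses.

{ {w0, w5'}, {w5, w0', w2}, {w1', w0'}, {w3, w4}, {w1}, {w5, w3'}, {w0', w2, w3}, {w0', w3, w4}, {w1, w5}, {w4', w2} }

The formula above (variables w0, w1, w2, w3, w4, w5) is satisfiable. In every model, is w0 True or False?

False

Suppose w0 = 1.
(w1') alone gives w1 = 0.
Now (w1) is unsatisfied and unit — conflict.
So every satisfying assignment has w0 = False.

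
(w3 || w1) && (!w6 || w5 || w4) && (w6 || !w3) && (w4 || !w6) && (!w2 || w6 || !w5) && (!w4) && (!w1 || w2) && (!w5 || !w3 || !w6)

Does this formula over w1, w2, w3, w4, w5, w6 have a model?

Satisfiable

The clause (!w4) is unit, so w4 = false.
The clause (!w6) is unit, so w6 = false.
The clause (!w3) is unit, so w3 = false.
The clause (w1) is unit, so w1 = true.
The clause (w2) is unit, so w2 = true.
The clause (!w5) is unit, so w5 = false.
All clauses are satisfied.
A satisfying assignment: w1=true, w2=true, w3=false, w4=false, w5=false, w6=false.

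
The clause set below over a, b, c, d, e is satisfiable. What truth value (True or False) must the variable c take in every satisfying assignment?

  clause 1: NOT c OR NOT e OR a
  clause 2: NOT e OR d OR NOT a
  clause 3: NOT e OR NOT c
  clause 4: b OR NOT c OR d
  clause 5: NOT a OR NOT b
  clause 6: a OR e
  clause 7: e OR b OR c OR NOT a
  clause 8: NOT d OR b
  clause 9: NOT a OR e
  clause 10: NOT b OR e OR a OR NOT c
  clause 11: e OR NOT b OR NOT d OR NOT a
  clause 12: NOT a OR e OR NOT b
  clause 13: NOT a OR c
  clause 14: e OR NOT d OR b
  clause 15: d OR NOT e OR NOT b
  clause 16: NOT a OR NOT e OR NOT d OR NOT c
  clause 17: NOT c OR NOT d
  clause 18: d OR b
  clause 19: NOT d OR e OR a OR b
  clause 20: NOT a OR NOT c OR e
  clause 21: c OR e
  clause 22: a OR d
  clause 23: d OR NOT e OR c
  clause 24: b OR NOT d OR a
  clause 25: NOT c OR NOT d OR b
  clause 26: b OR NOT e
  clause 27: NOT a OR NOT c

Suppose c = true.
The clause (NOT e) is unit, so e = false.
The clause (a) is unit, so a = true.
Now (NOT a) is unsatisfied and unit — conflict.
So every satisfying assignment has c = False.

False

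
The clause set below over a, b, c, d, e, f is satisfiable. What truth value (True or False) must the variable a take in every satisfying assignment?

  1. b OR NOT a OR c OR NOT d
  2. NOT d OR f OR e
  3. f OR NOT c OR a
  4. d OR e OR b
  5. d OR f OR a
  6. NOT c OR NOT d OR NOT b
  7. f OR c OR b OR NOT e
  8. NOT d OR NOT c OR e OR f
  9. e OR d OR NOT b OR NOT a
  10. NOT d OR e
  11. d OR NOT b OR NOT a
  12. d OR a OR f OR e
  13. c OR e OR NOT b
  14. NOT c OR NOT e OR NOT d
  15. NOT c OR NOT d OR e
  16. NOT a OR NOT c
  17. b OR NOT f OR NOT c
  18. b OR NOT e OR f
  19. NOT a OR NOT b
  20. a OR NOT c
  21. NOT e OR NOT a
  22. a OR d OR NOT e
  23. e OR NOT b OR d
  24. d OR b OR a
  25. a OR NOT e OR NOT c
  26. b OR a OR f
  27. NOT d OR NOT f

Suppose a = true.
(NOT c) alone gives c = false.
(NOT b) alone gives b = false.
(NOT d) alone gives d = false.
(e) alone gives e = true.
But (NOT e) is also a unit clause — contradiction.
So every satisfying assignment has a = False.

False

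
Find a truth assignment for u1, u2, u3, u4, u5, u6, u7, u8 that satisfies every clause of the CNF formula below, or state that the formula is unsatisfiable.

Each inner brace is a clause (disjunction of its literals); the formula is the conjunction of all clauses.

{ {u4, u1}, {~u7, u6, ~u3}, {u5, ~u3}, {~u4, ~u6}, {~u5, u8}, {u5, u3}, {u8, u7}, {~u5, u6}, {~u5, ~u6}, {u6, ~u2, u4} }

UNSATISFIABLE

Case u4 = 1:
From the singleton clause (~u6), u6 = 0.
From the singleton clause (~u5), u5 = 0.
From the singleton clause (~u3), u3 = 0.
That conflicts with the unit clause (u3).
Backtrack on u4: now try u4 = 0.
From the singleton clause (u1), u1 = 1.
Case u5 = 1:
From the singleton clause (u8), u8 = 1.
From the singleton clause (u6), u6 = 1.
That conflicts with the unit clause (~u6).
Backtrack on u5: now try u5 = 0.
From the singleton clause (~u3), u3 = 0.
That conflicts with the unit clause (u3).
Neither u5 = 1 nor u5 = 0 works.
Neither u4 = 1 nor u4 = 0 works.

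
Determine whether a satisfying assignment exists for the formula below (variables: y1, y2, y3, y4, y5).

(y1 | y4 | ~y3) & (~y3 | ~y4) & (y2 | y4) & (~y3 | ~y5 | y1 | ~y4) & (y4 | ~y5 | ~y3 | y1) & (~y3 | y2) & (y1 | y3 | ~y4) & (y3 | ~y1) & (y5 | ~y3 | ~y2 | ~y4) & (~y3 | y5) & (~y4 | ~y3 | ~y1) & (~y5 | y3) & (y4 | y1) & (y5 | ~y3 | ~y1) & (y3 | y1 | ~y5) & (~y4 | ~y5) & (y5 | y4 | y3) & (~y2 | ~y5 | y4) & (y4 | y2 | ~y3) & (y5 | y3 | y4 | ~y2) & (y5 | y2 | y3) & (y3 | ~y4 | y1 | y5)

Case y3 = 0:
From the singleton clause (~y1), y1 = 0.
From the singleton clause (~y4), y4 = 0.
Now (y4) is unsatisfied and unit — conflict.
Backtrack on y3: now try y3 = 1.
From the singleton clause (~y4), y4 = 0.
From the singleton clause (y1), y1 = 1.
From the singleton clause (y2), y2 = 1.
From the singleton clause (y5), y5 = 1.
Now (~y5) is unsatisfied and unit — conflict.
Both values of y3 lead to a conflict.
No assignment satisfies every clause.

No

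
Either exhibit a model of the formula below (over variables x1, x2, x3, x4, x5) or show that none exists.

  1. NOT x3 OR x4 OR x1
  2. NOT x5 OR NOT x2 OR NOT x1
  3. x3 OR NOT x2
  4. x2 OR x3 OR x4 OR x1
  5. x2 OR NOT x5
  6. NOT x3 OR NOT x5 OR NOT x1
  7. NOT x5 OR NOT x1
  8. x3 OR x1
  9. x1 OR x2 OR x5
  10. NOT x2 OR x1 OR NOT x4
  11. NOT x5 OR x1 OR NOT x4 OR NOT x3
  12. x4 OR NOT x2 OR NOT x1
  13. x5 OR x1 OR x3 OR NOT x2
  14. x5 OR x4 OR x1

Try x3 = true.
Try x4 = false.
Unit clause (x1) forces x1 = true.
Unit clause (NOT x5) forces x5 = false.
Unit clause (NOT x2) forces x2 = false.
Every clause now holds.

x1=true,  x2=false,  x3=true,  x4=false,  x5=false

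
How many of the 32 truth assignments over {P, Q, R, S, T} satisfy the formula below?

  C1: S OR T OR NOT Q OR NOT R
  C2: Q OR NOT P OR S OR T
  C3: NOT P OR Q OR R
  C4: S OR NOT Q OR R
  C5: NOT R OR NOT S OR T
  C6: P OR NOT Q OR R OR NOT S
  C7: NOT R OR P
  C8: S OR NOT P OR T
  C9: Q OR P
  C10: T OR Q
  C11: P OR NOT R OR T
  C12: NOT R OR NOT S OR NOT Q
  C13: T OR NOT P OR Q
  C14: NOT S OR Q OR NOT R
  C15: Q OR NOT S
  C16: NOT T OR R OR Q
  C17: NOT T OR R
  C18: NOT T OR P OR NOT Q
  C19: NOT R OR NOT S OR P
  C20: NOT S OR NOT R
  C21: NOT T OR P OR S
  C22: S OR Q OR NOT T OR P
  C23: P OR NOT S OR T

3

There are 2^5 = 32 truth assignments over (P, Q, R, S, T).
Split on R. With R = true, the clauses containing R are satisfied and NOT R drops from the rest; 2 of the 2^4 = 16 assignments to the other variables satisfy what remains.
With R = false, by the same count on the reduced clause set, 1 assignment works.
(One model: P=T, Q=F, R=T, S=F, T=T.)
Total: 2 + 1 = 3.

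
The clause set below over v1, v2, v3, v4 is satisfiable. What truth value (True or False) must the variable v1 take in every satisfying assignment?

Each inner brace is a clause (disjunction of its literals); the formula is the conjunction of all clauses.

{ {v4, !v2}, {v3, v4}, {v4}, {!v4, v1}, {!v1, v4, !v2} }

True

Suppose v1 = false.
Unit clause (v4) forces v4 = true.
Now (!v4) is unsatisfied and unit — conflict.
So every satisfying assignment has v1 = True.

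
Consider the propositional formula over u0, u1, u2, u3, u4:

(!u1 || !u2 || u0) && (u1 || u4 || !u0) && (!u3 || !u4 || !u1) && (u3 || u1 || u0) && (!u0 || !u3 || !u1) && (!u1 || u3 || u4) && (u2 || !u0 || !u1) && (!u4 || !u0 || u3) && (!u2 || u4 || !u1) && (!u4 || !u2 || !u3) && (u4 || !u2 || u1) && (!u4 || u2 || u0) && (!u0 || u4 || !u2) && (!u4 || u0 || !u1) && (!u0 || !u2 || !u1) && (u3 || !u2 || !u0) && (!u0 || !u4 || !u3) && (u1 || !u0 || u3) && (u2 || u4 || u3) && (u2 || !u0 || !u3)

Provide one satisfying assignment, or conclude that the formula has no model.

u0: false, u1: false, u2: false, u3: true, u4: false

Try u1 = false.
Try u4 = false.
(!u0) alone gives u0 = false.
(u3) alone gives u3 = true.
(!u2) alone gives u2 = false.
All clauses are satisfied.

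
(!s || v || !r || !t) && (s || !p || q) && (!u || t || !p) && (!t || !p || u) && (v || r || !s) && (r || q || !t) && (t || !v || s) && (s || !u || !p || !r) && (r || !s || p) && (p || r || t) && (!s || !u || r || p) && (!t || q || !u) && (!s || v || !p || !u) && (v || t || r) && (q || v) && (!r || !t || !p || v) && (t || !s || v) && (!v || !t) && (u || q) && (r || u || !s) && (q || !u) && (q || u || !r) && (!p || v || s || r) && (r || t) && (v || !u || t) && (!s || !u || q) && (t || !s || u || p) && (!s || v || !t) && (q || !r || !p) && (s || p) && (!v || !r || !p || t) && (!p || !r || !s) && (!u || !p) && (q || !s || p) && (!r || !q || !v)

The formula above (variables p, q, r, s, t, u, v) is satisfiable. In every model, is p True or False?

Suppose p = false.
Unit clause (s) forces s = true.
Unit clause (r) forces r = true.
Unit clause (q) forces q = true.
Unit clause (!v) forces v = false.
Unit clause (!t) forces t = false.
Now (t) is unsatisfied and unit — conflict.
So every satisfying assignment has p = True.

True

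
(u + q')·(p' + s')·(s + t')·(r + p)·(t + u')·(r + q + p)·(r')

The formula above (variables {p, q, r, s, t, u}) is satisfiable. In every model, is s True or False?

False

Suppose s = 1.
(p') alone gives p = 0.
(r) alone gives r = 1.
But (r') is also a unit clause — contradiction.
So every satisfying assignment has s = False.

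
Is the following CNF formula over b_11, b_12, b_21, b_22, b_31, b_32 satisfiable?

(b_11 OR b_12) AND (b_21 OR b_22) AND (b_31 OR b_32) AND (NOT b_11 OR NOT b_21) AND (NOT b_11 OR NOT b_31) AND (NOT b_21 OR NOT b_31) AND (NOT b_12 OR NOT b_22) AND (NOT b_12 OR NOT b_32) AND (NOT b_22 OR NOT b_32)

No

Case b_11 = true:
Unit clause (NOT b_21) forces b_21 = false.
Unit clause (b_22) forces b_22 = true.
Unit clause (NOT b_31) forces b_31 = false.
Unit clause (b_32) forces b_32 = true.
That conflicts with the unit clause (NOT b_32).
Undo b_11 and try b_11 = false.
Unit clause (b_12) forces b_12 = true.
Unit clause (NOT b_22) forces b_22 = false.
Unit clause (b_21) forces b_21 = true.
Unit clause (NOT b_31) forces b_31 = false.
Unit clause (b_32) forces b_32 = true.
That conflicts with the unit clause (NOT b_32).
Either choice for b_11 ends in contradiction.
No assignment satisfies every clause.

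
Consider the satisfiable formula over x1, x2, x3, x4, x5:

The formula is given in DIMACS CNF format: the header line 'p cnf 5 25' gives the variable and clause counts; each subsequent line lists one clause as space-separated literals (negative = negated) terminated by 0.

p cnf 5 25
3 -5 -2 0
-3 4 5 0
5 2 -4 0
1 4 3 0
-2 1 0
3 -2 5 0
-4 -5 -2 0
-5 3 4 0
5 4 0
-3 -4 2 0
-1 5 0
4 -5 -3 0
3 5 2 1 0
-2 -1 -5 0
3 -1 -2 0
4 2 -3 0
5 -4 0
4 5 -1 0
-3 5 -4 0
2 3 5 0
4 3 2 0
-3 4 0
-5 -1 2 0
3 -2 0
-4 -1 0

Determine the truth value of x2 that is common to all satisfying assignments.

Suppose x2 = True.
Unit clause (x1) forces x1 = True.
Unit clause (x5) forces x5 = True.
Now (¬x5) is unsatisfied and unit — conflict.
So every satisfying assignment has x2 = False.

False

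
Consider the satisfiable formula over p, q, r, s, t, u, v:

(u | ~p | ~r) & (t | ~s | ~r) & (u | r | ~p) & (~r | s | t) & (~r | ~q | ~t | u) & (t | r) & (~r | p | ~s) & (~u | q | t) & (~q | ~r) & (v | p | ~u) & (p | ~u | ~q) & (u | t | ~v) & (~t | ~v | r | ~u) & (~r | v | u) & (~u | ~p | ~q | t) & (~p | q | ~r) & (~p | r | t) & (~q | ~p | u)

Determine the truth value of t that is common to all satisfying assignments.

Suppose t = 0.
(r) alone gives r = 1.
(~s) alone gives s = 0.
That conflicts with the unit clause (s).
So every satisfying assignment has t = True.

True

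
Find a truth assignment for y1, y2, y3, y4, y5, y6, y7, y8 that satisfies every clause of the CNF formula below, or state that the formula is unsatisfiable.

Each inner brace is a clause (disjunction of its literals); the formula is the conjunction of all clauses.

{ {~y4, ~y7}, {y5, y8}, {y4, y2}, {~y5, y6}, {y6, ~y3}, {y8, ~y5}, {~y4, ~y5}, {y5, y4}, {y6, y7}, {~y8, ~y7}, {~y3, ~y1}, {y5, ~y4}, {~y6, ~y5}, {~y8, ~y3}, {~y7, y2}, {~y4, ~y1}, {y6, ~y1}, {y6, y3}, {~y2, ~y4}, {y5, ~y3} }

Suppose y4 = 0.
(y2) alone gives y2 = 1.
(y5) alone gives y5 = 1.
(y6) alone gives y6 = 1.
But (~y6) is also a unit clause — contradiction.
That branch fails; take y4 = 1 instead.
(~y7) alone gives y7 = 0.
(~y5) alone gives y5 = 0.
But (y5) is also a unit clause — contradiction.
Neither y4 = 1 nor y4 = 0 works.

UNSATISFIABLE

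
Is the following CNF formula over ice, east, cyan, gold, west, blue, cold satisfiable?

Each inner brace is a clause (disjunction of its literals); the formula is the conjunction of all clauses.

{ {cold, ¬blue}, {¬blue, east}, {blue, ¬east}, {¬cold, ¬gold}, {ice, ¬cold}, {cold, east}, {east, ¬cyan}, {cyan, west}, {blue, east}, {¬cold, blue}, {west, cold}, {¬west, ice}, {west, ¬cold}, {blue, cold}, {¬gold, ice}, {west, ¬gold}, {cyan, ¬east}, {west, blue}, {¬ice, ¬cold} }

No, unsatisfiable

Suppose cold = True.
(¬gold) alone gives gold = False.
(ice) alone gives ice = True.
Now (¬ice) is unsatisfied and unit — conflict.
That branch fails; take cold = False instead.
(¬blue) alone gives blue = False.
Now (blue) is unsatisfied and unit — conflict.
Both values of cold lead to a conflict.
No assignment satisfies every clause.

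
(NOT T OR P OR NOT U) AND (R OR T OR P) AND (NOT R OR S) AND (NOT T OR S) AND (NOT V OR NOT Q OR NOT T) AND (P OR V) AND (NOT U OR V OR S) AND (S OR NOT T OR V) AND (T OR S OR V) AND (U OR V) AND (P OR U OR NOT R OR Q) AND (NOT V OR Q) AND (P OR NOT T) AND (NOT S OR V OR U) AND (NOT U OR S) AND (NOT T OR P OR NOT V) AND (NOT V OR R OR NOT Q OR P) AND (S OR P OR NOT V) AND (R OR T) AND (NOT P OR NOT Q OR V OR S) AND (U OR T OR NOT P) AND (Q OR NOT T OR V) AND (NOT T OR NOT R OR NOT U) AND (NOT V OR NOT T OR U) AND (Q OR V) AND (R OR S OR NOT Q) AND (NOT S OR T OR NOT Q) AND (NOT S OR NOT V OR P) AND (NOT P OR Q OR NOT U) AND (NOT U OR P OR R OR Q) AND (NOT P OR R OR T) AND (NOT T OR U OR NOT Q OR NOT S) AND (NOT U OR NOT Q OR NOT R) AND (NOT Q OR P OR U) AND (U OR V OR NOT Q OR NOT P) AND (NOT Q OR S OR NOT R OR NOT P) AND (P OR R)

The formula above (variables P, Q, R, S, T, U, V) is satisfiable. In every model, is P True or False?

Suppose P = false.
(V) alone gives V = true.
(Q) alone gives Q = true.
(NOT T) alone gives T = false.
(R) alone gives R = true.
(S) alone gives S = true.
Now (NOT S) is unsatisfied and unit — conflict.
So every satisfying assignment has P = True.

True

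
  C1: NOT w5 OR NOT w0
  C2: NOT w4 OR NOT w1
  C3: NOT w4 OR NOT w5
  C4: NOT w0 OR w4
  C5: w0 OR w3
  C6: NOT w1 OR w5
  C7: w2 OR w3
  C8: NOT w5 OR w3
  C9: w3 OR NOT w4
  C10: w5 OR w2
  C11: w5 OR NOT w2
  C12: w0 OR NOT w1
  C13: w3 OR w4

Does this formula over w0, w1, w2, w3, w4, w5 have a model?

Satisfiable

Branch on w5: set w5 = true.
(NOT w0) alone gives w0 = false.
(NOT w4) alone gives w4 = false.
(w3) alone gives w3 = true.
(NOT w1) alone gives w1 = false.
No clause remains; w2 is free.
A satisfying assignment: w0 ↦ false, w1 ↦ false, w2 ↦ false, w3 ↦ true, w4 ↦ false, w5 ↦ true.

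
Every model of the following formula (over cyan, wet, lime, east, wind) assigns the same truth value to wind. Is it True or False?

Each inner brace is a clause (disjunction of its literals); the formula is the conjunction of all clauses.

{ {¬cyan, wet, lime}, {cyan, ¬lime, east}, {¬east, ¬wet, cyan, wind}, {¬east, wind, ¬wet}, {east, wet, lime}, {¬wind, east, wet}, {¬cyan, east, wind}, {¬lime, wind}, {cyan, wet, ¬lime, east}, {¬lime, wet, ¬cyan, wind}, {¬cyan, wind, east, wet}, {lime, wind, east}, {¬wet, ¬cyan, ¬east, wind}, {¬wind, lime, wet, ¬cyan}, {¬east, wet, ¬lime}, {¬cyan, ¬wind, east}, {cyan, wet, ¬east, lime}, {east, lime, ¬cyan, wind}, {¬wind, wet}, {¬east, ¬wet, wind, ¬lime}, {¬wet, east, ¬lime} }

True

Suppose wind = False.
The clause (¬lime) is unit, so lime = False.
The clause (east) is unit, so east = True.
The clause (¬wet) is unit, so wet = False.
The clause (¬cyan) is unit, so cyan = False.
That conflicts with the unit clause (cyan).
So every satisfying assignment has wind = True.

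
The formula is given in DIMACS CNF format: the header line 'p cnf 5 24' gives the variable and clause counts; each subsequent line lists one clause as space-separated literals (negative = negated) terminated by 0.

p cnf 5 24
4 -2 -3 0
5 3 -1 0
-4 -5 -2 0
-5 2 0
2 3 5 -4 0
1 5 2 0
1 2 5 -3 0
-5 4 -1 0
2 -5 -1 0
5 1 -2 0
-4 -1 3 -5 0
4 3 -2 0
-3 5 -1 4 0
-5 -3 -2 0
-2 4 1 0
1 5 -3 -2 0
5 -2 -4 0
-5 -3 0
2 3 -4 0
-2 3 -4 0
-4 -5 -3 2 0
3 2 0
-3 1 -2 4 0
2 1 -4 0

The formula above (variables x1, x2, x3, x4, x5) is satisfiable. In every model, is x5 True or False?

False

Suppose x5 = True.
(x2) alone gives x2 = True.
(¬x4) alone gives x4 = False.
(¬x3) alone gives x3 = False.
But (x3) is also a unit clause — contradiction.
So every satisfying assignment has x5 = False.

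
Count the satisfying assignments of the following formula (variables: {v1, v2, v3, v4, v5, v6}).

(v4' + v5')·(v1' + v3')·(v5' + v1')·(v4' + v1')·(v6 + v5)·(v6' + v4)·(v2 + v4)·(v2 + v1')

There are 2^6 = 64 truth assignments over (v1, v2, v3, v4, v5, v6).
Split on v2. With v2 = 1, the clauses containing v2 are satisfied and v2' drops from the rest; 4 of the 2^5 = 32 assignments to the other variables satisfy what remains.
With v2 = 0, by the same count on the reduced clause set, 2 assignments work.
(One model: v1=F, v2=F, v3=F, v4=T, v5=F, v6=T.)
Total: 4 + 2 = 6.

6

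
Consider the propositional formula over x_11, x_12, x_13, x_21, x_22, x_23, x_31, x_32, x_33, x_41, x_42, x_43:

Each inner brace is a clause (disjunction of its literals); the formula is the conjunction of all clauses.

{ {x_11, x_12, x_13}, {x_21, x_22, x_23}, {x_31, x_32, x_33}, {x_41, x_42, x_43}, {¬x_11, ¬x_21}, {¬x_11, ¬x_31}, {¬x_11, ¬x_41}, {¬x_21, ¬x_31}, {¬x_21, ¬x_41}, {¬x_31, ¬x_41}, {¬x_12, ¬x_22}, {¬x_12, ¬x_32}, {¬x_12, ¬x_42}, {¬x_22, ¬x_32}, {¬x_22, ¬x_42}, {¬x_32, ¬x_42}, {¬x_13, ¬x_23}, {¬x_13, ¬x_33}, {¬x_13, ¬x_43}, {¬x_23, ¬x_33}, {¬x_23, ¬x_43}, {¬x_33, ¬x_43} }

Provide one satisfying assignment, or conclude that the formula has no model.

Case x_11 = False:
Case x_12 = True:
Unit clause (¬x_22) forces x_22 = False.
Unit clause (¬x_32) forces x_32 = False.
Unit clause (¬x_42) forces x_42 = False.
Case x_21 = True:
Unit clause (¬x_31) forces x_31 = False.
Unit clause (x_33) forces x_33 = True.
Unit clause (¬x_41) forces x_41 = False.
Unit clause (x_43) forces x_43 = True.
That conflicts with the unit clause (¬x_43).
Undo x_21 and try x_21 = False.
Unit clause (x_23) forces x_23 = True.
Unit clause (¬x_13) forces x_13 = False.
Unit clause (¬x_33) forces x_33 = False.
Unit clause (x_31) forces x_31 = True.
Unit clause (¬x_41) forces x_41 = False.
Unit clause (x_43) forces x_43 = True.
That conflicts with the unit clause (¬x_43).
Either choice for x_21 ends in contradiction.
Undo x_12 and try x_12 = False.
Unit clause (x_13) forces x_13 = True.
Unit clause (¬x_23) forces x_23 = False.
Unit clause (¬x_33) forces x_33 = False.
Unit clause (¬x_43) forces x_43 = False.
Case x_21 = True:
Unit clause (¬x_31) forces x_31 = False.
Unit clause (x_32) forces x_32 = True.
Unit clause (¬x_41) forces x_41 = False.
Unit clause (x_42) forces x_42 = True.
That conflicts with the unit clause (¬x_42).
Undo x_21 and try x_21 = False.
Unit clause (x_22) forces x_22 = True.
Unit clause (¬x_32) forces x_32 = False.
Unit clause (x_31) forces x_31 = True.
Unit clause (¬x_41) forces x_41 = False.
Unit clause (x_42) forces x_42 = True.
That conflicts with the unit clause (¬x_42).
Either choice for x_21 ends in contradiction.
Either choice for x_12 ends in contradiction.
Undo x_11 and try x_11 = True.
Unit clause (¬x_21) forces x_21 = False.
Unit clause (¬x_31) forces x_31 = False.
Unit clause (¬x_41) forces x_41 = False.
Case x_22 = True:
Unit clause (¬x_12) forces x_12 = False.
Unit clause (¬x_32) forces x_32 = False.
Unit clause (x_33) forces x_33 = True.
Unit clause (¬x_42) forces x_42 = False.
Unit clause (x_43) forces x_43 = True.
That conflicts with the unit clause (¬x_43).
Undo x_22 and try x_22 = False.
Unit clause (x_23) forces x_23 = True.
Unit clause (¬x_13) forces x_13 = False.
Unit clause (¬x_33) forces x_33 = False.
Unit clause (x_32) forces x_32 = True.
Unit clause (¬x_12) forces x_12 = False.
Unit clause (¬x_42) forces x_42 = False.
Unit clause (x_43) forces x_43 = True.
That conflicts with the unit clause (¬x_43).
Either choice for x_22 ends in contradiction.
Either choice for x_11 ends in contradiction.

UNSATISFIABLE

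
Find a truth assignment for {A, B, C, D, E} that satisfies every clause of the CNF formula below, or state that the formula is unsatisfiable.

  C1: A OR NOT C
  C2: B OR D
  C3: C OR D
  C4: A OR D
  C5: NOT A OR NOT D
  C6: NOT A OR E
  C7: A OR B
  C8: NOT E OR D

A ↦ false; B ↦ true; C ↦ false; D ↦ true; E ↦ false

Branch on A: set A = false.
The clause (NOT C) is unit, so C = false.
The clause (D) is unit, so D = true.
The clause (B) is unit, so B = true.
No clause remains; E is free.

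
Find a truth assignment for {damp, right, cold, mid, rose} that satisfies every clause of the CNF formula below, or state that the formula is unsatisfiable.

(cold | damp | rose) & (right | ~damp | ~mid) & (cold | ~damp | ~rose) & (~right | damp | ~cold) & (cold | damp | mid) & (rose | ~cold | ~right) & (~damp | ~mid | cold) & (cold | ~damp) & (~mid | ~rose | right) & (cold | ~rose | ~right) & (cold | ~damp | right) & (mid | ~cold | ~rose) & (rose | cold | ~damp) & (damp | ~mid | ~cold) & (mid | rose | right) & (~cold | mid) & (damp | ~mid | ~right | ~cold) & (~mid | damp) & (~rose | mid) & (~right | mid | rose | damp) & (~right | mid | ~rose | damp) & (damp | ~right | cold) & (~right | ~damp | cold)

Suppose cold = 1.
(mid) alone gives mid = 1.
(damp) alone gives damp = 1.
(right) alone gives right = 1.
(rose) alone gives rose = 1.
All clauses are satisfied.

damp=1,  right=1,  cold=1,  mid=1,  rose=1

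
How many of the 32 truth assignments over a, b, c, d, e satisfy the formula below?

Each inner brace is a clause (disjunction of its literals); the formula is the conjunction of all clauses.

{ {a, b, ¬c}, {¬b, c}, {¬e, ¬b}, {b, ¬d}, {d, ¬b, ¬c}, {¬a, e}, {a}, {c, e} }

There are 2^5 = 32 truth assignments over (a, b, c, d, e).
Split on a. With a = True, the clauses containing a are satisfied and ¬a drops from the rest; 2 of the 2^4 = 16 assignments to the other variables satisfy what remains.
With a = False, by the same count on the reduced clause set, 0 assignments work.
Total: 2 + 0 = 2.

2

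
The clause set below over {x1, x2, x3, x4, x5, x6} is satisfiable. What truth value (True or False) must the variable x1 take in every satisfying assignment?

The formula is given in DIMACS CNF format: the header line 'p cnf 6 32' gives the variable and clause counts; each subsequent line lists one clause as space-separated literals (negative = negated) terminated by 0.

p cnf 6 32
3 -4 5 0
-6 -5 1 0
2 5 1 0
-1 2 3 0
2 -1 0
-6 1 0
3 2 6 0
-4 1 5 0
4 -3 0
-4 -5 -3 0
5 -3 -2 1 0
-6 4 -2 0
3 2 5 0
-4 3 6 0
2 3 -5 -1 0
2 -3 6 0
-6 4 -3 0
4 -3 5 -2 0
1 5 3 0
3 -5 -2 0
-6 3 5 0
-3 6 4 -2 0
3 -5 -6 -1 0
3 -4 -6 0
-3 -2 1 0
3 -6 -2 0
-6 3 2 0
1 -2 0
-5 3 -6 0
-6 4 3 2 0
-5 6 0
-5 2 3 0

True

Suppose x1 = False.
(¬x6) alone gives x6 = False.
(¬x2) alone gives x2 = False.
(x5) alone gives x5 = True.
That conflicts with the unit clause (¬x5).
So every satisfying assignment has x1 = True.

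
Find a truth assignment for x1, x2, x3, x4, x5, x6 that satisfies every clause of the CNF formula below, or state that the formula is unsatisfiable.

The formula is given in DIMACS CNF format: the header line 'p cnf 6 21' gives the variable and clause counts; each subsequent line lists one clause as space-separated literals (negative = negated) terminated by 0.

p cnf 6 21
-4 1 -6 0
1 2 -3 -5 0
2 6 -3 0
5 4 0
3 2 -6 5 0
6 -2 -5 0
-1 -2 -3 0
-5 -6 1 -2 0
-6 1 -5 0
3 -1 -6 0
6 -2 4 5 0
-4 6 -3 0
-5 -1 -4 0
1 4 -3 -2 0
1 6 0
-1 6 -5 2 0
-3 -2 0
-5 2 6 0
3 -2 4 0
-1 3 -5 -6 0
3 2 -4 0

x1=True; x2=False; x3=True; x4=False; x5=True; x6=True

Suppose x5 = True.
Suppose x6 = True.
The clause (x1) is unit, so x1 = True.
The clause (x3) is unit, so x3 = True.
The clause (¬x2) is unit, so x2 = False.
The clause (¬x4) is unit, so x4 = False.
Every clause now holds.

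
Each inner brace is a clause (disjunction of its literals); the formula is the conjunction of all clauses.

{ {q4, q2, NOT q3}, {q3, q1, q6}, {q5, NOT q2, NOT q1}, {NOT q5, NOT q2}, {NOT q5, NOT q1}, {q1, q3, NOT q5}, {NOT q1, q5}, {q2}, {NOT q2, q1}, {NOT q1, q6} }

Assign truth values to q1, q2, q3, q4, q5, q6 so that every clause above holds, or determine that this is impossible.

UNSATISFIABLE

From the singleton clause (q2), q2 = true.
From the singleton clause (NOT q5), q5 = false.
From the singleton clause (NOT q1), q1 = false.
Now (q1) is unsatisfied and unit — conflict.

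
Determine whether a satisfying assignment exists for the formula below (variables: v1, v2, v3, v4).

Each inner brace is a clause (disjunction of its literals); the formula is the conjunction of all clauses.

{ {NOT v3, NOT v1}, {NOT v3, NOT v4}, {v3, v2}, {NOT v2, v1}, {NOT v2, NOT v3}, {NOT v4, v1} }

Yes, satisfiable

Suppose v3 = true.
(NOT v1) alone gives v1 = false.
(NOT v4) alone gives v4 = false.
(NOT v2) alone gives v2 = false.
All clauses are satisfied.
A satisfying assignment: v1=false; v2=false; v3=true; v4=false.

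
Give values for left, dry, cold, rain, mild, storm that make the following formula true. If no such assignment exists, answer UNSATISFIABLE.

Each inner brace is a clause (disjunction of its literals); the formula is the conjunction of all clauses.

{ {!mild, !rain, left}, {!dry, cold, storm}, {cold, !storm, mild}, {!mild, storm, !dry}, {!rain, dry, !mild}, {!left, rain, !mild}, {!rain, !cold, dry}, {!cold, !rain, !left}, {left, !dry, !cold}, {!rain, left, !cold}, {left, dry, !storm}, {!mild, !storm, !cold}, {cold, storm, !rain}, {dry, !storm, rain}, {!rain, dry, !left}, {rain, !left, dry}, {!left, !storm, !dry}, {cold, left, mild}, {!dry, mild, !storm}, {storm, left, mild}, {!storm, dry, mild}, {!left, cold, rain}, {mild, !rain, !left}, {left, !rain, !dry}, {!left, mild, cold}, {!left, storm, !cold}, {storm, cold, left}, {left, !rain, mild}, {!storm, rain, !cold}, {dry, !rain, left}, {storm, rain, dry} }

Suppose mild = true.
Suppose rain = false.
Unit clause (!left) forces left = false.
Suppose storm = true.
Unit clause (dry) forces dry = true.
Unit clause (!cold) forces cold = false.
All clauses are satisfied.

left=false,  dry=true,  cold=false,  rain=false,  mild=true,  storm=true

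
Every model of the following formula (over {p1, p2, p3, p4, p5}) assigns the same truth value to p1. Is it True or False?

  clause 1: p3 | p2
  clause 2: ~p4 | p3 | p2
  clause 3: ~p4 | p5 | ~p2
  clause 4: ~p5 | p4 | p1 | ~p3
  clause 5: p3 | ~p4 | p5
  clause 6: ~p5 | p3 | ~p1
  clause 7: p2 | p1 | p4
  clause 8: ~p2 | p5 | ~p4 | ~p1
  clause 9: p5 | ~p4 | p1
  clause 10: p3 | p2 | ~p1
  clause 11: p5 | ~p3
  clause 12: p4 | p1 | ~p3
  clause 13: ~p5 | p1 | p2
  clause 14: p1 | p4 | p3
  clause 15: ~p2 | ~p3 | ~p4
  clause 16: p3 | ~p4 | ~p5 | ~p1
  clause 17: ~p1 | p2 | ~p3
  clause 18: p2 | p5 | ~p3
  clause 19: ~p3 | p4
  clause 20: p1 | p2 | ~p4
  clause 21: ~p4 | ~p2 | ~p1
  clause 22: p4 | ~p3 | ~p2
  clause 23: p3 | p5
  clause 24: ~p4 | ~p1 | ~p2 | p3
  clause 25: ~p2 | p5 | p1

False

Suppose p1 = 1.
Suppose p3 = 1.
(p5) alone gives p5 = 1.
(p2) alone gives p2 = 1.
(~p4) alone gives p4 = 0.
That conflicts with the unit clause (p4).
Backtrack on p3: now try p3 = 0.
(p2) alone gives p2 = 1.
(~p5) alone gives p5 = 0.
That conflicts with the unit clause (p5).
Either choice for p3 ends in contradiction.
So every satisfying assignment has p1 = False.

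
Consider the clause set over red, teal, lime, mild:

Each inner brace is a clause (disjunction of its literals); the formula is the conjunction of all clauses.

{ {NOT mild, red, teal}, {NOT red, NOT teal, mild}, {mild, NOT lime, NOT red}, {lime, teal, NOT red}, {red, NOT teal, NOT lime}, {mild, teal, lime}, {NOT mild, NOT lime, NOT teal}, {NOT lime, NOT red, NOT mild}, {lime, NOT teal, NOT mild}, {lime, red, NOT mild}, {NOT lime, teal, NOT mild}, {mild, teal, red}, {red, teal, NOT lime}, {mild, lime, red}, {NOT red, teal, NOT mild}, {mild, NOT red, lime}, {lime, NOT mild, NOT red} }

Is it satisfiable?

Suppose mild = false.
Suppose red = false.
(teal) alone gives teal = true.
(NOT lime) alone gives lime = false.
That conflicts with the unit clause (lime).
So red must be the other value — set red = true.
(NOT teal) alone gives teal = false.
(NOT lime) alone gives lime = false.
That conflicts with the unit clause (lime).
Either choice for red ends in contradiction.
So mild must be the other value — set mild = true.
Suppose red = true.
(NOT lime) alone gives lime = false.
That conflicts with the unit clause (lime).
So red must be the other value — set red = false.
(teal) alone gives teal = true.
(NOT lime) alone gives lime = false.
That conflicts with the unit clause (lime).
Either choice for red ends in contradiction.
Either choice for mild ends in contradiction.
No assignment satisfies every clause.

Unsatisfiable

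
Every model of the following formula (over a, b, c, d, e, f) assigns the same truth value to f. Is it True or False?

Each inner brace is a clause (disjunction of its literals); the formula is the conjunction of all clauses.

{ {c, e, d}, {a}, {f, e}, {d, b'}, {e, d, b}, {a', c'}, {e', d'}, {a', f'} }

Suppose f = 1.
Unit clause (a) forces a = 1.
But (a') is also a unit clause — contradiction.
So every satisfying assignment has f = False.

False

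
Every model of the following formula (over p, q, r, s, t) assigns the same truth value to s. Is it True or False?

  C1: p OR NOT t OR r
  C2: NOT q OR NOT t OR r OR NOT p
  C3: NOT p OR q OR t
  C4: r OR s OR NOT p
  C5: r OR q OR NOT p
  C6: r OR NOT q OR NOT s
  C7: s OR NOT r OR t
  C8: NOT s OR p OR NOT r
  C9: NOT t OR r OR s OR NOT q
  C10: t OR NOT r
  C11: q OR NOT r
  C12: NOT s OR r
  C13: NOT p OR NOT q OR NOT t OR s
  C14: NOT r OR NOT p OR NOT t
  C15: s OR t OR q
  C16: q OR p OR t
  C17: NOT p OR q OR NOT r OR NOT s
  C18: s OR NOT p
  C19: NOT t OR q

Suppose s = true.
From the singleton clause (r), r = true.
From the singleton clause (p), p = true.
From the singleton clause (t), t = true.
Now (NOT t) is unsatisfied and unit — conflict.
So every satisfying assignment has s = False.

False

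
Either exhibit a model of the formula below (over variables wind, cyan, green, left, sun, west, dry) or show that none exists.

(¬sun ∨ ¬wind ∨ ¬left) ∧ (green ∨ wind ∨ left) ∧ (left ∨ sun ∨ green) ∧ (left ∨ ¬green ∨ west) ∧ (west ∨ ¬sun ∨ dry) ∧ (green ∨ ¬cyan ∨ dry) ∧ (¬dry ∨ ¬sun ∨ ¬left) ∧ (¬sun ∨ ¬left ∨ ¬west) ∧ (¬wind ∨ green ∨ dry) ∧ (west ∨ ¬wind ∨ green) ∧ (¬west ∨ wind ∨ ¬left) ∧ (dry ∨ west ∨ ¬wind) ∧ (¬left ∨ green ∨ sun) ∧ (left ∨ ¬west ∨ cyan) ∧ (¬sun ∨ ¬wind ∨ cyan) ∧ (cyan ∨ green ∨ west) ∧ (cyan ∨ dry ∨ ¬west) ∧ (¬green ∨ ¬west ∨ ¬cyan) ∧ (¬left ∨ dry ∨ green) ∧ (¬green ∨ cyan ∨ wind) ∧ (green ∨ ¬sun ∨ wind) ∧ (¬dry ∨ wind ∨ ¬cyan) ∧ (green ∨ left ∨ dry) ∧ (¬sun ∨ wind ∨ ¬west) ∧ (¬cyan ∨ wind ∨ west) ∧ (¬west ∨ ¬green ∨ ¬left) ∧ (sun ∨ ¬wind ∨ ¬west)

wind: True,  cyan: False,  green: True,  left: True,  sun: False,  west: False,  dry: True

Branch on sun: set sun = False.
Branch on left: set left = True.
(green) alone gives green = True.
(¬west) alone gives west = False.
Branch on dry: set dry = True.
Branch on cyan: set cyan = False.
(wind) alone gives wind = True.
All clauses are satisfied.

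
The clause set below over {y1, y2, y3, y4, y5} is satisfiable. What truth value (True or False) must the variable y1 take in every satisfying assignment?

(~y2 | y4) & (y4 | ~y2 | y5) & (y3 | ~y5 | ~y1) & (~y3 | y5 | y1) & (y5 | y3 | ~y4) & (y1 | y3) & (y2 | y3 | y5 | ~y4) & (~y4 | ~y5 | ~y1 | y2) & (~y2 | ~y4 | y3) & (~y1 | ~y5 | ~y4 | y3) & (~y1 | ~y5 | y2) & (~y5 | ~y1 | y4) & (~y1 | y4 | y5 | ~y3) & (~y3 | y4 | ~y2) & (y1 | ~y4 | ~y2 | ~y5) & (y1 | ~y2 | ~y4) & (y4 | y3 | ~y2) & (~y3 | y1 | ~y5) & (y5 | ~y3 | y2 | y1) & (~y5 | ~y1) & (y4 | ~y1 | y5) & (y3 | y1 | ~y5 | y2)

Suppose y1 = 0.
Unit clause (y3) forces y3 = 1.
Unit clause (y5) forces y5 = 1.
But (~y5) is also a unit clause — contradiction.
So every satisfying assignment has y1 = True.

True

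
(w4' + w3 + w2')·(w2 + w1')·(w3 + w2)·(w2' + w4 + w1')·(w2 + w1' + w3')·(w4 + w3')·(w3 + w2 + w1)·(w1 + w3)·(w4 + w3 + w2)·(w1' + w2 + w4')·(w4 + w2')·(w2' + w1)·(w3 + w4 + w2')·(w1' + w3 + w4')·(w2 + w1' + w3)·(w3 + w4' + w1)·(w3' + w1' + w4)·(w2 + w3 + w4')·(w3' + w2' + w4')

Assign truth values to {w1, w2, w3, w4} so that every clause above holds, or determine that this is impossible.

Suppose w2 = 0.
From the singleton clause (w1'), w1 = 0.
From the singleton clause (w3), w3 = 1.
From the singleton clause (w4), w4 = 1.
All clauses are satisfied.

w1: 0; w2: 0; w3: 1; w4: 1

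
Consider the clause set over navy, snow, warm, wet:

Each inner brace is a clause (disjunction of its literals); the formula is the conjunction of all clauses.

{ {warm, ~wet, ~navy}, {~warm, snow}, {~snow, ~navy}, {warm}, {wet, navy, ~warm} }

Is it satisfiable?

Yes

(warm) alone gives warm = 1.
(snow) alone gives snow = 1.
(~navy) alone gives navy = 0.
(wet) alone gives wet = 1.
All clauses are satisfied.
A satisfying assignment: navy: 0; snow: 1; warm: 1; wet: 1.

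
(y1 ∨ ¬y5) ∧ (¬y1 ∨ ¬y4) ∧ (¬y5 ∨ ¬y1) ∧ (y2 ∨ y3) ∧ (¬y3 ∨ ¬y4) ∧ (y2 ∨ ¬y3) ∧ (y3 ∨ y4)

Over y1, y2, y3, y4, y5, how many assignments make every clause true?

There are 2^5 = 32 truth assignments over (y1, y2, y3, y4, y5).
Split on y2. With y2 = True, the clauses containing y2 are satisfied and ¬y2 drops from the rest; 3 of the 2^4 = 16 assignments to the other variables satisfy what remains.
With y2 = False, by the same count on the reduced clause set, 0 assignments work.
(One model: y1=F, y2=T, y3=F, y4=T, y5=F.)
Total: 3 + 0 = 3.

3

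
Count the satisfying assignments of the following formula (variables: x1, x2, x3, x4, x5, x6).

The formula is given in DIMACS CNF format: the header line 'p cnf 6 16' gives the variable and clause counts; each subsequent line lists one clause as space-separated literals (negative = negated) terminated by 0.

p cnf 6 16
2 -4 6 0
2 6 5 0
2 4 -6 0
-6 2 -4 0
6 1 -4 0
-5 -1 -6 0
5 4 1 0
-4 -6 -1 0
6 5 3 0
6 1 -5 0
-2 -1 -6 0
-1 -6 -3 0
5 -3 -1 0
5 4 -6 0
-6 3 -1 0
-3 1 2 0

12

There are 2^6 = 64 truth assignments over (x1, x2, x3, x4, x5, x6).
Split on x6. With x6 = True, the clauses containing x6 are satisfied and ¬x6 drops from the rest; 6 of the 2^5 = 32 assignments to the other variables satisfy what remains.
With x6 = False, by the same count on the reduced clause set, 6 assignments work.
Total: 6 + 6 = 12.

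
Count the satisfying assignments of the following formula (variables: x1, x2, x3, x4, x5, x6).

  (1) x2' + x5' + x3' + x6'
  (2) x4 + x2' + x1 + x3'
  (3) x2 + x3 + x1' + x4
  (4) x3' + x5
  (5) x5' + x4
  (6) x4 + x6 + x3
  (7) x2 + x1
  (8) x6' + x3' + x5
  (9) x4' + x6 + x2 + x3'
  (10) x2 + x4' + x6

15

There are 2^6 = 64 truth assignments over (x1, x2, x3, x4, x5, x6).
Split on x4. With x4 = 1, the clauses containing x4 are satisfied and x4' drops from the rest; 13 of the 2^5 = 32 assignments to the other variables satisfy what remains.
With x4 = 0, by the same count on the reduced clause set, 2 assignments work.
Total: 13 + 2 = 15.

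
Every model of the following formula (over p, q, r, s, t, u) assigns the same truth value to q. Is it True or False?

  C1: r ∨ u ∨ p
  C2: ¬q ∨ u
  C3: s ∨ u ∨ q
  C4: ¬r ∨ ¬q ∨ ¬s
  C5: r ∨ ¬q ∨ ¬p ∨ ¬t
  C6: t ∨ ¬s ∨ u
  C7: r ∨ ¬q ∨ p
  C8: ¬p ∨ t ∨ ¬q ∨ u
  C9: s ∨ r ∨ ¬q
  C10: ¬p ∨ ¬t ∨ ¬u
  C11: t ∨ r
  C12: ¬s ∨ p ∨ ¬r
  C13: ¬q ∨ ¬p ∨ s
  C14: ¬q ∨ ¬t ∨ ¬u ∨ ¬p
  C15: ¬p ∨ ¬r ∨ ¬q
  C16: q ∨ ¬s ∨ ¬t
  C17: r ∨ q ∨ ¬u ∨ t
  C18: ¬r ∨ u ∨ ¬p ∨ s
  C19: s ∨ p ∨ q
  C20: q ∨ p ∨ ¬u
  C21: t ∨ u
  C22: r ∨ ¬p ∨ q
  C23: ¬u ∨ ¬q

False

Suppose q = True.
Unit clause (u) forces u = True.
That conflicts with the unit clause (¬u).
So every satisfying assignment has q = False.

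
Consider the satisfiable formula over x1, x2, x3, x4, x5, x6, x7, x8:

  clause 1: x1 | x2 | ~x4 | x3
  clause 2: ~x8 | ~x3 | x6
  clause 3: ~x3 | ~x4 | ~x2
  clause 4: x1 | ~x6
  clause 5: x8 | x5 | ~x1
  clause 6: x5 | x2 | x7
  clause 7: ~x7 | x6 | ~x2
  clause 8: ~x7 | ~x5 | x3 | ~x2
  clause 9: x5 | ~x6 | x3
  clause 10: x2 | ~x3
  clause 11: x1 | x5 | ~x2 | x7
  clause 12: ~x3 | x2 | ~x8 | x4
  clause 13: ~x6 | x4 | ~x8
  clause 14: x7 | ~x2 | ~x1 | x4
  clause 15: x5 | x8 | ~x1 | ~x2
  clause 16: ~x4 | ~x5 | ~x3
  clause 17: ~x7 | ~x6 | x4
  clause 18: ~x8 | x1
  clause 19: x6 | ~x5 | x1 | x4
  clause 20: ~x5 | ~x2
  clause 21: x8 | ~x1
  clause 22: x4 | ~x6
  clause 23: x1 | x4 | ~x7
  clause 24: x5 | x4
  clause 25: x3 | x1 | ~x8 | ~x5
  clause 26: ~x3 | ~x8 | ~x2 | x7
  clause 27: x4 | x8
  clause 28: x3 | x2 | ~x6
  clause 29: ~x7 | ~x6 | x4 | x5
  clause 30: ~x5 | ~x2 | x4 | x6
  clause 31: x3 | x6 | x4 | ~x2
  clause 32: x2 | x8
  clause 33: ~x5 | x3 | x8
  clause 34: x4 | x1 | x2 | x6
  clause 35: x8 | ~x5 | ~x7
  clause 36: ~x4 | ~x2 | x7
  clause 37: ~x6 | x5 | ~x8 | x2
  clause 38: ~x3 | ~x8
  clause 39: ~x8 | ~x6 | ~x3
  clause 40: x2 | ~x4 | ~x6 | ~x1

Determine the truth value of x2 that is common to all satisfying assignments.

False

Suppose x2 = 1.
From the singleton clause (~x5), x5 = 0.
From the singleton clause (x4), x4 = 1.
From the singleton clause (~x3), x3 = 0.
From the singleton clause (~x6), x6 = 0.
From the singleton clause (~x7), x7 = 0.
That conflicts with the unit clause (x7).
So every satisfying assignment has x2 = False.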